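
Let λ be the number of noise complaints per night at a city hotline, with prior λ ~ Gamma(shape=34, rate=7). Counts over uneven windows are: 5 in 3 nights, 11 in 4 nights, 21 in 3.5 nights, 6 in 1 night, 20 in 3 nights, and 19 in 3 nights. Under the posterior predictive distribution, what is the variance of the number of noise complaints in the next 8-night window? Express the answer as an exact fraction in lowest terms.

120640/2401

Total count: 5 + 11 + 21 + 6 + 20 + 19 = 82.
Total exposure: 3 + 4 + 3.5 + 1 + 3 + 3 = 17.5 nights.
By Gamma–Poisson conjugacy, the posterior is Gamma(α + Σx, β + Σt) = Gamma(34 + 82, 7 + 17.5) = Gamma(116, 49/2).
The posterior predictive for a window of length T is Negative Binomial with variance T·α'·(β'+T)/β'² = 8·116·(65/2)/(2401/4) = 120640/2401.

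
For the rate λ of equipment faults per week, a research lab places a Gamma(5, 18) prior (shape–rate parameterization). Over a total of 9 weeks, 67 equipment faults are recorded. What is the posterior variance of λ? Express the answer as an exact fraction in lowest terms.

8/81

Total count 67 over total exposure 9 weeks.
Gamma(α, β) with Poisson data over total exposure Σt gives posterior Gamma(α+Σx, β+Σt) = Gamma(72, 27).
Posterior variance = α'/β'² = 72/729 = 8/81.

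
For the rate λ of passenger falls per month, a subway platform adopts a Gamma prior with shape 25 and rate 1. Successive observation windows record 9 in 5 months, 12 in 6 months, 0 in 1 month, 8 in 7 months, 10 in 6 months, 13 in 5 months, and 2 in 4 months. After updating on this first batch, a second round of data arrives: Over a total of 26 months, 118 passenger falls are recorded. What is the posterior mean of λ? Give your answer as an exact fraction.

Total count: 9 + 12 + 0 + 8 + 10 + 13 + 2 = 54.
Total exposure: 5 + 6 + 1 + 7 + 6 + 5 + 4 = 34 months.
After the first batch: Gamma(25 + 54, 1 + 34) = Gamma(79, 35).
Total count 118 over total exposure 26 months.
After the second batch: Gamma(79 + 118, 35 + 26) = Gamma(197, 61).
Posterior mean = α'/β' = 197/61.

197/61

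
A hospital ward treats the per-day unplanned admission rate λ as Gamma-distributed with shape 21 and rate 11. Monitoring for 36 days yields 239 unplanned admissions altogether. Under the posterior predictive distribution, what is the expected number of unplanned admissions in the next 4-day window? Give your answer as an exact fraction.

1040/47

Total count 239 over total exposure 36 days.
The Gamma prior is conjugate for the Poisson rate, so λ | data ~ Gamma(21+239, 11+36) = Gamma(260, 47).
Predictive mean over a 4-day window = T·E[λ|data] = 4·260/47 = 1040/47.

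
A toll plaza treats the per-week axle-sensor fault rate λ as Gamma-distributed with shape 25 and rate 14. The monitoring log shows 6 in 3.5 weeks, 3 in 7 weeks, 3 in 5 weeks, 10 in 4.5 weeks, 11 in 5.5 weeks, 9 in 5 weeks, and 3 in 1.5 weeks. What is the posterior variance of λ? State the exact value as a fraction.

35/1058

Total count: 6 + 3 + 3 + 10 + 11 + 9 + 3 = 45.
Total exposure: 3.5 + 7 + 5 + 4.5 + 5.5 + 5 + 1.5 = 32 weeks.
Conjugate update: add total count to the shape and total exposure to the rate, giving Gamma(70, 46).
Posterior variance = α'/β'² = 70/2116 = 35/1058.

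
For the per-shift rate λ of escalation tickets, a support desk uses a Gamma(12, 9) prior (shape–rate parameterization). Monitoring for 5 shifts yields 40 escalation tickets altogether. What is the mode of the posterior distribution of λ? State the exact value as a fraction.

Total count 40 over total exposure 5 shifts.
Gamma(α, β) with Poisson data over total exposure Σt gives posterior Gamma(α+Σx, β+Σt) = Gamma(52, 14).
Posterior mode = (α'−1)/β' = 51/14.

51/14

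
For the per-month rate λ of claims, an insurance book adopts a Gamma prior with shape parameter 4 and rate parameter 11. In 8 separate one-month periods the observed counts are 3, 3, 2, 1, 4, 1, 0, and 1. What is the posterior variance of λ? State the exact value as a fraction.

1/19

Total count: 3 + 3 + 2 + 1 + 4 + 1 + 0 + 1 = 15.
Total exposure: 8 months.
Conjugate update: add total count to the shape and total exposure to the rate, giving Gamma(19, 19).
Posterior variance = α'/β'² = 19/361 = 1/19.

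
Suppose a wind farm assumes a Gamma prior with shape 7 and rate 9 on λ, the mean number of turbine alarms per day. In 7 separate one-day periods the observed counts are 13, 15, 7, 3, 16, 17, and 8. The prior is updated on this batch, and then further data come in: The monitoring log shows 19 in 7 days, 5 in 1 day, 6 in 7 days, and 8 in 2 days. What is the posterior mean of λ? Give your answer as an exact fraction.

124/33

Total count: 13 + 15 + 7 + 3 + 16 + 17 + 8 = 79.
Total exposure: 7 days.
After the first batch: Gamma(7 + 79, 9 + 7) = Gamma(86, 16).
Total count: 19 + 5 + 6 + 8 = 38.
Total exposure: 7 + 1 + 7 + 2 = 17 days.
After the second batch: Gamma(86 + 38, 16 + 17) = Gamma(124, 33).
Posterior mean = α'/β' = 124/33.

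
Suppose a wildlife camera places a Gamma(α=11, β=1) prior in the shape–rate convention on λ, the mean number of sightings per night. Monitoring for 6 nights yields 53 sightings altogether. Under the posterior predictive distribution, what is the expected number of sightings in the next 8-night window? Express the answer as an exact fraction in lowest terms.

512/7

Total count 53 over total exposure 6 nights.
By Gamma–Poisson conjugacy, the posterior is Gamma(α + Σx, β + Σt) = Gamma(11 + 53, 1 + 6) = Gamma(64, 7).
Predictive mean over an 8-night window = T·E[λ|data] = 8·64/7 = 512/7.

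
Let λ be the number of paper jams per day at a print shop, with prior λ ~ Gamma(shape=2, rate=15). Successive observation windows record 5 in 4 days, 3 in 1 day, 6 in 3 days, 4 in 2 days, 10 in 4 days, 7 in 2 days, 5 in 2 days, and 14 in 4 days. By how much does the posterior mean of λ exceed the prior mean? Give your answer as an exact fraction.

Total count: 5 + 3 + 6 + 4 + 10 + 7 + 5 + 14 = 54.
Total exposure: 4 + 1 + 3 + 2 + 4 + 2 + 2 + 4 = 22 days.
Gamma(α, β) with Poisson data over total exposure Σt gives posterior Gamma(α+Σx, β+Σt) = Gamma(56, 37).
Posterior mean = 56/37 = 56/37; prior mean = 2/15 = 2/15. Difference = 56/37 − 2/15 = 766/555.

766/555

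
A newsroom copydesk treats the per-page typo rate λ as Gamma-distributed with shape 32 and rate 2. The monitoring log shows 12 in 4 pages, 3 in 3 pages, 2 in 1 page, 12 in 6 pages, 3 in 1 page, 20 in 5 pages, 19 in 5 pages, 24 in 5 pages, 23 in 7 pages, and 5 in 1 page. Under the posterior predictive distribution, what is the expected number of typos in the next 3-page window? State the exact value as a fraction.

Total count: 12 + 3 + 2 + 12 + 3 + 20 + 19 + 24 + 23 + 5 = 123.
Total exposure: 4 + 3 + 1 + 6 + 1 + 5 + 5 + 5 + 7 + 1 = 38 pages.
Gamma(α, β) with Poisson data over total exposure Σt gives posterior Gamma(α+Σx, β+Σt) = Gamma(155, 40).
Predictive mean over a 3-page window = T·E[λ|data] = 3·155/40 = 93/8.

93/8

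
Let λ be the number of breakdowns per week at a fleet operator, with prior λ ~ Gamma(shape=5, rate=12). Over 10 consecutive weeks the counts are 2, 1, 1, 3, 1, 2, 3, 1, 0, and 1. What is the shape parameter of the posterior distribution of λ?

Total count: 2 + 1 + 1 + 3 + 1 + 2 + 3 + 1 + 0 + 1 = 15.
Total exposure: 10 weeks.
Conjugate update: add total count to the shape and total exposure to the rate, giving Gamma(20, 22).

20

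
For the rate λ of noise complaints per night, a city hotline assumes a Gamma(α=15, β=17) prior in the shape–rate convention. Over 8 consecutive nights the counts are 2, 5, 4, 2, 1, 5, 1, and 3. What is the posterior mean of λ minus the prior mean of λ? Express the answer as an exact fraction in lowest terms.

Total count: 2 + 5 + 4 + 2 + 1 + 5 + 1 + 3 = 23.
Total exposure: 8 nights.
Gamma(α, β) with Poisson data over total exposure Σt gives posterior Gamma(α+Σx, β+Σt) = Gamma(38, 25).
Posterior mean = 38/25 = 38/25; prior mean = 15/17 = 15/17. Difference = 38/25 − 15/17 = 271/425.

271/425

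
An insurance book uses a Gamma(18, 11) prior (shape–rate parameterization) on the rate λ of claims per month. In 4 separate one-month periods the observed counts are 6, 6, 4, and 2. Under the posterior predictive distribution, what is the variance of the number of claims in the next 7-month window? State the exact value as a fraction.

Total count: 6 + 6 + 4 + 2 = 18.
Total exposure: 4 months.
By Gamma–Poisson conjugacy, the posterior is Gamma(α + Σx, β + Σt) = Gamma(18 + 18, 11 + 4) = Gamma(36, 15).
The posterior predictive for a window of length T is Negative Binomial with variance T·α'·(β'+T)/β'² = 7·36·22/225 = 616/25.

616/25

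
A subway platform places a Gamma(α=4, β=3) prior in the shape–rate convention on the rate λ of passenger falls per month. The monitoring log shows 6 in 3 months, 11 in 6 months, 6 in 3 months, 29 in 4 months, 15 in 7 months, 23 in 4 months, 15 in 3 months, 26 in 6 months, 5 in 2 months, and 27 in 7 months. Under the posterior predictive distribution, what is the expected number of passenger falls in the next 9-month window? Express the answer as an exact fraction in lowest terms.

Total count: 6 + 11 + 6 + 29 + 15 + 23 + 15 + 26 + 5 + 27 = 163.
Total exposure: 3 + 6 + 3 + 4 + 7 + 4 + 3 + 6 + 2 + 7 = 45 months.
Gamma(α, β) with Poisson data over total exposure Σt gives posterior Gamma(α+Σx, β+Σt) = Gamma(167, 48).
Predictive mean over a 9-month window = T·E[λ|data] = 9·167/48 = 501/16.

501/16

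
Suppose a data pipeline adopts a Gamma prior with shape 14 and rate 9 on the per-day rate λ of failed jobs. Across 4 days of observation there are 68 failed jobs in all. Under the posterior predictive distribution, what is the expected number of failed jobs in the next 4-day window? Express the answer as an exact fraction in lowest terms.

328/13

Total count 68 over total exposure 4 days.
Posterior: α' = 14 + 68 = 82, β' = 9 + 4 = 13.
Predictive mean over a 4-day window = T·E[λ|data] = 4·82/13 = 328/13.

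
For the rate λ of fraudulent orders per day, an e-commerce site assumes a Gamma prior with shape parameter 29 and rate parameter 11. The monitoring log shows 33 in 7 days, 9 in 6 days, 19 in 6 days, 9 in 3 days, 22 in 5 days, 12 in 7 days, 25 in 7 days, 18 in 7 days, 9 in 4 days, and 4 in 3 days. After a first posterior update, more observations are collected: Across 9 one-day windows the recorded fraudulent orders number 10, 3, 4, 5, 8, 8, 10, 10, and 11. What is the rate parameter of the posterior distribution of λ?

Total count: 33 + 9 + 19 + 9 + 22 + 12 + 25 + 18 + 9 + 4 = 160.
Total exposure: 7 + 6 + 6 + 3 + 5 + 7 + 7 + 7 + 4 + 3 = 55 days.
After the first batch: Gamma(29 + 160, 11 + 55) = Gamma(189, 66).
Total count: 10 + 3 + 4 + 5 + 8 + 8 + 10 + 10 + 11 = 69.
Total exposure: 9 days.
After the second batch: Gamma(189 + 69, 66 + 9) = Gamma(258, 75).

75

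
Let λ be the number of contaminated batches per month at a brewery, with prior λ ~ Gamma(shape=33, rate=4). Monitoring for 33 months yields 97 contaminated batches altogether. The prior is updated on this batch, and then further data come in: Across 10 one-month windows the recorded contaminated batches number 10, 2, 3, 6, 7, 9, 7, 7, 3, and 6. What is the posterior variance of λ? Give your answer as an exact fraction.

190/2209

Total count 97 over total exposure 33 months.
After the first batch: Gamma(33 + 97, 4 + 33) = Gamma(130, 37).
Total count: 10 + 2 + 3 + 6 + 7 + 9 + 7 + 7 + 3 + 6 = 60.
Total exposure: 10 months.
After the second batch: Gamma(130 + 60, 37 + 10) = Gamma(190, 47).
Posterior variance = α'/β'² = 190/2209.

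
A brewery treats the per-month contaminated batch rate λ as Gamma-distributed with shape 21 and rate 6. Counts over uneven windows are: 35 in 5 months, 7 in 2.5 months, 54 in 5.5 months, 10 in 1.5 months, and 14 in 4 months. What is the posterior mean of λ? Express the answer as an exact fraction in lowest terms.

Total count: 35 + 7 + 54 + 10 + 14 = 120.
Total exposure: 5 + 2.5 + 5.5 + 1.5 + 4 = 18.5 months.
Conjugate update: add total count to the shape and total exposure to the rate, giving Gamma(141, 49/2).
Posterior mean = α'/β' = 141/(49/2) = 282/49.

282/49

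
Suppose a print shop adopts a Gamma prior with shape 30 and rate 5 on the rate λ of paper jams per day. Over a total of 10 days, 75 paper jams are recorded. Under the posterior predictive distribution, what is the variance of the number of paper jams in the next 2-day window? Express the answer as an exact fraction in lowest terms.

238/15

Total count 75 over total exposure 10 days.
By Gamma–Poisson conjugacy, the posterior is Gamma(α + Σx, β + Σt) = Gamma(30 + 75, 5 + 10) = Gamma(105, 15).
The posterior predictive for a window of length T is Negative Binomial with variance T·α'·(β'+T)/β'² = 2·105·17/225 = 238/15.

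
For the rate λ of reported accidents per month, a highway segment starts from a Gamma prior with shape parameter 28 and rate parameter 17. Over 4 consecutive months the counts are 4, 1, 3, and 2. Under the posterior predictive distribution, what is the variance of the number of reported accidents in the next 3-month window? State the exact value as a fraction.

304/49

Total count: 4 + 1 + 3 + 2 = 10.
Total exposure: 4 months.
Posterior: α' = 28 + 10 = 38, β' = 17 + 4 = 21.
The posterior predictive for a window of length T is Negative Binomial with variance T·α'·(β'+T)/β'² = 3·38·24/441 = 304/49.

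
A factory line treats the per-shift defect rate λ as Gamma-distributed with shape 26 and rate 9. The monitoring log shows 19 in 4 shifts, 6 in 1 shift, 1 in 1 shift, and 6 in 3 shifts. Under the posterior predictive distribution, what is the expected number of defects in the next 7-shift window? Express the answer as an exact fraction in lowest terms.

Total count: 19 + 6 + 1 + 6 = 32.
Total exposure: 4 + 1 + 1 + 3 = 9 shifts.
Gamma(α, β) with Poisson data over total exposure Σt gives posterior Gamma(α+Σx, β+Σt) = Gamma(58, 18).
Predictive mean over a 7-shift window = T·E[λ|data] = 7·58/18 = 203/9.

203/9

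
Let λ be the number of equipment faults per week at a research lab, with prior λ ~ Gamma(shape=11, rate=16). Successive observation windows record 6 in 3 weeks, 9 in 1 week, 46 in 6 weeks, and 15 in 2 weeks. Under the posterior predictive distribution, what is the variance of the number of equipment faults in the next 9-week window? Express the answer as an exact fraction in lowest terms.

Total count: 6 + 9 + 46 + 15 = 76.
Total exposure: 3 + 1 + 6 + 2 = 12 weeks.
Posterior: α' = 11 + 76 = 87, β' = 16 + 12 = 28.
The posterior predictive for a window of length T is Negative Binomial with variance T·α'·(β'+T)/β'² = 9·87·37/784 = 28971/784.

28971/784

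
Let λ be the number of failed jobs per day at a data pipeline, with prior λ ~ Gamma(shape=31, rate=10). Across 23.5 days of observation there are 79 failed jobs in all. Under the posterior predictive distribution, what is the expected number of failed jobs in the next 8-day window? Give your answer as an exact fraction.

Total count 79 over total exposure 23.5 days.
By Gamma–Poisson conjugacy, the posterior is Gamma(α + Σx, β + Σt) = Gamma(31 + 79, 10 + 23.5) = Gamma(110, 67/2).
Predictive mean over an 8-day window = T·E[λ|data] = 8·110/(67/2) = 1760/67.

1760/67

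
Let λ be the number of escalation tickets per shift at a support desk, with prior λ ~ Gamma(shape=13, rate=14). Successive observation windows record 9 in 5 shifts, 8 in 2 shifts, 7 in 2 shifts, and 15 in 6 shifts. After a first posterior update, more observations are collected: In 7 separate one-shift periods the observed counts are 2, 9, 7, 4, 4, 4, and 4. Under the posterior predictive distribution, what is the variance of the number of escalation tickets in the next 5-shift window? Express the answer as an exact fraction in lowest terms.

Total count: 9 + 8 + 7 + 15 = 39.
Total exposure: 5 + 2 + 2 + 6 = 15 shifts.
After the first batch: Gamma(13 + 39, 14 + 15) = Gamma(52, 29).
Total count: 2 + 9 + 7 + 4 + 4 + 4 + 4 = 34.
Total exposure: 7 shifts.
After the second batch: Gamma(52 + 34, 29 + 7) = Gamma(86, 36).
The posterior predictive for a window of length T is Negative Binomial with variance T·α'·(β'+T)/β'² = 5·86·41/1296 = 8815/648.

8815/648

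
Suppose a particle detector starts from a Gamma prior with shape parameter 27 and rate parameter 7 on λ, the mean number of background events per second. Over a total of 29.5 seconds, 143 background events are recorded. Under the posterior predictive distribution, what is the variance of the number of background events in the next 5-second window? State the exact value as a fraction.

Total count 143 over total exposure 29.5 seconds.
Conjugate update: add total count to the shape and total exposure to the rate, giving Gamma(170, 73/2).
The posterior predictive for a window of length T is Negative Binomial with variance T·α'·(β'+T)/β'² = 5·170·(83/2)/(5329/4) = 141100/5329.

141100/5329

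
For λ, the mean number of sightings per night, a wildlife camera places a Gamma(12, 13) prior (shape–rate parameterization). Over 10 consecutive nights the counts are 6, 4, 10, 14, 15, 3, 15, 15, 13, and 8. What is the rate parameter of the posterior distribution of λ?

Total count: 6 + 4 + 10 + 14 + 15 + 3 + 15 + 15 + 13 + 8 = 103.
Total exposure: 10 nights.
Gamma(α, β) with Poisson data over total exposure Σt gives posterior Gamma(α+Σx, β+Σt) = Gamma(115, 23).

23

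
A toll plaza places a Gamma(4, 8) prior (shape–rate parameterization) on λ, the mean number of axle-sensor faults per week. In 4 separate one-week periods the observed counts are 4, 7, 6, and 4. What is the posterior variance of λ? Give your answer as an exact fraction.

25/144

Total count: 4 + 7 + 6 + 4 = 21.
Total exposure: 4 weeks.
Posterior: α' = 4 + 21 = 25, β' = 8 + 4 = 12.
Posterior variance = α'/β'² = 25/144.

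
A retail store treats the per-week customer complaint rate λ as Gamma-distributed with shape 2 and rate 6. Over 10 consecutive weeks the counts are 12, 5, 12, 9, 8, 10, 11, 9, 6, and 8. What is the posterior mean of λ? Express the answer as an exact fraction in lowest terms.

Total count: 12 + 5 + 12 + 9 + 8 + 10 + 11 + 9 + 6 + 8 = 90.
Total exposure: 10 weeks.
Gamma(α, β) with Poisson data over total exposure Σt gives posterior Gamma(α+Σx, β+Σt) = Gamma(92, 16).
Posterior mean = α'/β' = 92/16 = 23/4.

23/4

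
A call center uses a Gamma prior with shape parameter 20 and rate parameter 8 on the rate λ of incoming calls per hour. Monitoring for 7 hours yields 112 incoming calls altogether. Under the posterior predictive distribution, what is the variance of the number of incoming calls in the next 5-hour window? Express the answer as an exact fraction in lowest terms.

176/3

Total count 112 over total exposure 7 hours.
Gamma(α, β) with Poisson data over total exposure Σt gives posterior Gamma(α+Σx, β+Σt) = Gamma(132, 15).
The posterior predictive for a window of length T is Negative Binomial with variance T·α'·(β'+T)/β'² = 5·132·20/225 = 176/3.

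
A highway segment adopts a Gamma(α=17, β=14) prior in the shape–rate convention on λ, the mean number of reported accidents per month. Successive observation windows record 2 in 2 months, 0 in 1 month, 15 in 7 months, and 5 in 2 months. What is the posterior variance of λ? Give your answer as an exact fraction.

Total count: 2 + 0 + 15 + 5 = 22.
Total exposure: 2 + 1 + 7 + 2 = 12 months.
Posterior: α' = 17 + 22 = 39, β' = 14 + 12 = 26.
Posterior variance = α'/β'² = 39/676 = 3/52.

3/52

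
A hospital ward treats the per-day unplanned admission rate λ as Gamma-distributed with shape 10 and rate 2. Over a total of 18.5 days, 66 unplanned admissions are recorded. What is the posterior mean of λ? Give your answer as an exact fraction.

Total count 66 over total exposure 18.5 days.
Conjugate update: add total count to the shape and total exposure to the rate, giving Gamma(76, 41/2).
Posterior mean = α'/β' = 76/(41/2) = 152/41.

152/41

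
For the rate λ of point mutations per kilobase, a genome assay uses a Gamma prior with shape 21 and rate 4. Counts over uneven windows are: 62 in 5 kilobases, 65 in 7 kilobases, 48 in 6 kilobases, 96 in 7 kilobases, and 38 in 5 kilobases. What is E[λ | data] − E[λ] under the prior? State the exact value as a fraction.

303/68

Total count: 62 + 65 + 48 + 96 + 38 = 309.
Total exposure: 5 + 7 + 6 + 7 + 5 = 30 kilobases.
By Gamma–Poisson conjugacy, the posterior is Gamma(α + Σx, β + Σt) = Gamma(21 + 309, 4 + 30) = Gamma(330, 34).
Posterior mean = 330/34 = 165/17; prior mean = 21/4 = 21/4. Difference = 165/17 − 21/4 = 303/68.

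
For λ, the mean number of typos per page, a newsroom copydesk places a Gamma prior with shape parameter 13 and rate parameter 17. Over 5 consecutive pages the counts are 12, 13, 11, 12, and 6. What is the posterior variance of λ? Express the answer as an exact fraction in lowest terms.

67/484

Total count: 12 + 13 + 11 + 12 + 6 = 54.
Total exposure: 5 pages.
Conjugate update: add total count to the shape and total exposure to the rate, giving Gamma(67, 22).
Posterior variance = α'/β'² = 67/484.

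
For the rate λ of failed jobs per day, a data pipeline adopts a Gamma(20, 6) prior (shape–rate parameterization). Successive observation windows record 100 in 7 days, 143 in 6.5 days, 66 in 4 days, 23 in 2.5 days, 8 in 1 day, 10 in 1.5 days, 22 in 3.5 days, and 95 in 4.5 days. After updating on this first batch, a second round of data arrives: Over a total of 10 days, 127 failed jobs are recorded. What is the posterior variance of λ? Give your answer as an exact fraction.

Total count: 100 + 143 + 66 + 23 + 8 + 10 + 22 + 95 = 467.
Total exposure: 7 + 6.5 + 4 + 2.5 + 1 + 1.5 + 3.5 + 4.5 = 30.5 days.
After the first batch: Gamma(20 + 467, 6 + 30.5) = Gamma(487, 73/2).
Total count 127 over total exposure 10 days.
After the second batch: Gamma(487 + 127, 73/2 + 10) = Gamma(614, 93/2).
Posterior variance = α'/β'² = 614/(8649/4) = 2456/8649.

2456/8649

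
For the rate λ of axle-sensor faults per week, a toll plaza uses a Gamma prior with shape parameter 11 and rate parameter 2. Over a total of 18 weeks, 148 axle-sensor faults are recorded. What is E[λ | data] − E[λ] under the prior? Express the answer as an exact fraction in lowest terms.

49/20

Total count 148 over total exposure 18 weeks.
By Gamma–Poisson conjugacy, the posterior is Gamma(α + Σx, β + Σt) = Gamma(11 + 148, 2 + 18) = Gamma(159, 20).
Posterior mean = 159/20 = 159/20; prior mean = 11/2 = 11/2. Difference = 159/20 − 11/2 = 49/20.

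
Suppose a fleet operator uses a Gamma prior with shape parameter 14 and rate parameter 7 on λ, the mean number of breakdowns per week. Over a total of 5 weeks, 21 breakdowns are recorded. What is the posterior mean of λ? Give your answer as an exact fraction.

Total count 21 over total exposure 5 weeks.
Gamma(α, β) with Poisson data over total exposure Σt gives posterior Gamma(α+Σx, β+Σt) = Gamma(35, 12).
Posterior mean = α'/β' = 35/12.

35/12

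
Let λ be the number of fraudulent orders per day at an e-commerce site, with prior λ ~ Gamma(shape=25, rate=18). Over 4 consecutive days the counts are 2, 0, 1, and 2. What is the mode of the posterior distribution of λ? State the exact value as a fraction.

29/22

Total count: 2 + 0 + 1 + 2 = 5.
Total exposure: 4 days.
The Gamma prior is conjugate for the Poisson rate, so λ | data ~ Gamma(25+5, 18+4) = Gamma(30, 22).
Posterior mode = (α'−1)/β' = 29/22.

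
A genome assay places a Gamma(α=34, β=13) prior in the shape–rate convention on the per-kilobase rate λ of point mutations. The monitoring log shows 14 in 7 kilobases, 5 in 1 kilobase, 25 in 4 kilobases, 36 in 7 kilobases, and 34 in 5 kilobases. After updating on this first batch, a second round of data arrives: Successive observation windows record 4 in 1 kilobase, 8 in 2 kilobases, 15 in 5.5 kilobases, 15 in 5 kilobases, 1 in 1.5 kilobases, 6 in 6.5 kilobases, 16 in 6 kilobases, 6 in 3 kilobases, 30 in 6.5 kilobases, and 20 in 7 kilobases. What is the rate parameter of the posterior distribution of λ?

81

Total count: 14 + 5 + 25 + 36 + 34 = 114.
Total exposure: 7 + 1 + 4 + 7 + 5 = 24 kilobases.
After the first batch: Gamma(34 + 114, 13 + 24) = Gamma(148, 37).
Total count: 4 + 8 + 15 + 15 + 1 + 6 + 16 + 6 + 30 + 20 = 121.
Total exposure: 1 + 2 + 5.5 + 5 + 1.5 + 6.5 + 6 + 3 + 6.5 + 7 = 44 kilobases.
After the second batch: Gamma(148 + 121, 37 + 44) = Gamma(269, 81).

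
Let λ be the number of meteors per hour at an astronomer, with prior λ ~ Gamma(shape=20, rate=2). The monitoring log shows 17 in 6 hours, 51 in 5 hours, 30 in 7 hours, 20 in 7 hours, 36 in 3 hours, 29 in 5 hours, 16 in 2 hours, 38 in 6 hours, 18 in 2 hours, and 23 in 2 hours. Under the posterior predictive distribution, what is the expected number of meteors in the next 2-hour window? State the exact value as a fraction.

596/47

Total count: 17 + 51 + 30 + 20 + 36 + 29 + 16 + 38 + 18 + 23 = 278.
Total exposure: 6 + 5 + 7 + 7 + 3 + 5 + 2 + 6 + 2 + 2 = 45 hours.
Gamma(α, β) with Poisson data over total exposure Σt gives posterior Gamma(α+Σx, β+Σt) = Gamma(298, 47).
Predictive mean over a 2-hour window = T·E[λ|data] = 2·298/47 = 596/47.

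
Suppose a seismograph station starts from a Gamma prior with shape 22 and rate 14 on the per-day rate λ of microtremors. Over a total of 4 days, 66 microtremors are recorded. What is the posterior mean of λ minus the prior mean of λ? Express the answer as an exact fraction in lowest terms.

Total count 66 over total exposure 4 days.
By Gamma–Poisson conjugacy, the posterior is Gamma(α + Σx, β + Σt) = Gamma(22 + 66, 14 + 4) = Gamma(88, 18).
Posterior mean = 88/18 = 44/9; prior mean = 22/14 = 11/7. Difference = 44/9 − 11/7 = 209/63.

209/63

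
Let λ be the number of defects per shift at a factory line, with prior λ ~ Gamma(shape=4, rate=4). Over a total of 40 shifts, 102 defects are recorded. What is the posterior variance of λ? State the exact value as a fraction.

53/968

Total count 102 over total exposure 40 shifts.
Conjugate update: add total count to the shape and total exposure to the rate, giving Gamma(106, 44).
Posterior variance = α'/β'² = 106/1936 = 53/968.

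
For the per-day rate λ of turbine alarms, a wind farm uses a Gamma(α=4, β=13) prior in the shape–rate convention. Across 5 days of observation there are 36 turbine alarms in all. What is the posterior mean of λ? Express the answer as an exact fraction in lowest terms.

Total count 36 over total exposure 5 days.
The Gamma prior is conjugate for the Poisson rate, so λ | data ~ Gamma(4+36, 13+5) = Gamma(40, 18).
Posterior mean = α'/β' = 40/18 = 20/9.

20/9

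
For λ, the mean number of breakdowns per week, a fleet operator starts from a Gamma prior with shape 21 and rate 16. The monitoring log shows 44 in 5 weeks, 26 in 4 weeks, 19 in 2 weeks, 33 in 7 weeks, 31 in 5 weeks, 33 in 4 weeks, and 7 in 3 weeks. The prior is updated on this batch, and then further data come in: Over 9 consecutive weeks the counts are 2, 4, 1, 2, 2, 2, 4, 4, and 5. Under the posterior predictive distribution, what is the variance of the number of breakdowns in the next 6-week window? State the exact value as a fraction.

17568/605

Total count: 44 + 26 + 19 + 33 + 31 + 33 + 7 = 193.
Total exposure: 5 + 4 + 2 + 7 + 5 + 4 + 3 = 30 weeks.
After the first batch: Gamma(21 + 193, 16 + 30) = Gamma(214, 46).
Total count: 2 + 4 + 1 + 2 + 2 + 2 + 4 + 4 + 5 = 26.
Total exposure: 9 weeks.
After the second batch: Gamma(214 + 26, 46 + 9) = Gamma(240, 55).
The posterior predictive for a window of length T is Negative Binomial with variance T·α'·(β'+T)/β'² = 6·240·61/3025 = 17568/605.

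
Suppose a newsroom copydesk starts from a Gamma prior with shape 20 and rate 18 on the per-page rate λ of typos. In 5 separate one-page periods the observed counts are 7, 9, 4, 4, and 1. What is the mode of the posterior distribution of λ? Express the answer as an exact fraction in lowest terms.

44/23

Total count: 7 + 9 + 4 + 4 + 1 = 25.
Total exposure: 5 pages.
Conjugate update: add total count to the shape and total exposure to the rate, giving Gamma(45, 23).
Posterior mode = (α'−1)/β' = 44/23.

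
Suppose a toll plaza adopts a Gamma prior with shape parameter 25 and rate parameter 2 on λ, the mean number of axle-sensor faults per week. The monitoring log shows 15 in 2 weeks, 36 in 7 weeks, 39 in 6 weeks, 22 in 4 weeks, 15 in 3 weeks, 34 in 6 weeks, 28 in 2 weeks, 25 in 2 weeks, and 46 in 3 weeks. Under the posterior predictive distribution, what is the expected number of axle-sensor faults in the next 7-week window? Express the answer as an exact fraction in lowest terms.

Total count: 15 + 36 + 39 + 22 + 15 + 34 + 28 + 25 + 46 = 260.
Total exposure: 2 + 7 + 6 + 4 + 3 + 6 + 2 + 2 + 3 = 35 weeks.
Conjugate update: add total count to the shape and total exposure to the rate, giving Gamma(285, 37).
Predictive mean over a 7-week window = T·E[λ|data] = 7·285/37 = 1995/37.

1995/37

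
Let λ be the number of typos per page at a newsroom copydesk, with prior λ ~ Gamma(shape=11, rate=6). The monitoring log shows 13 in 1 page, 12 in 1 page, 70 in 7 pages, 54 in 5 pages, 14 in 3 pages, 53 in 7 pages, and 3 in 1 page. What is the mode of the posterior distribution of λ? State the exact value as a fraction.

Total count: 13 + 12 + 70 + 54 + 14 + 53 + 3 = 219.
Total exposure: 1 + 1 + 7 + 5 + 3 + 7 + 1 = 25 pages.
By Gamma–Poisson conjugacy, the posterior is Gamma(α + Σx, β + Σt) = Gamma(11 + 219, 6 + 25) = Gamma(230, 31).
Posterior mode = (α'−1)/β' = 229/31.

229/31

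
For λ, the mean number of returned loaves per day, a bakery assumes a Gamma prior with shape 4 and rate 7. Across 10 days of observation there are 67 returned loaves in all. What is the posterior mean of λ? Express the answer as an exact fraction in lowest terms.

71/17

Total count 67 over total exposure 10 days.
The Gamma prior is conjugate for the Poisson rate, so λ | data ~ Gamma(4+67, 7+10) = Gamma(71, 17).
Posterior mean = α'/β' = 71/17.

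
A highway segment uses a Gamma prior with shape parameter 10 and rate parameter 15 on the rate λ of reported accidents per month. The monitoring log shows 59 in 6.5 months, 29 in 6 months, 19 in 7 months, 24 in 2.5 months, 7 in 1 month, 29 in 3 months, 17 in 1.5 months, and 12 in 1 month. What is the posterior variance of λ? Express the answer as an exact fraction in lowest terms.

Total count: 59 + 29 + 19 + 24 + 7 + 29 + 17 + 12 = 196.
Total exposure: 6.5 + 6 + 7 + 2.5 + 1 + 3 + 1.5 + 1 = 28.5 months.
Gamma(α, β) with Poisson data over total exposure Σt gives posterior Gamma(α+Σx, β+Σt) = Gamma(206, 87/2).
Posterior variance = α'/β'² = 206/(7569/4) = 824/7569.

824/7569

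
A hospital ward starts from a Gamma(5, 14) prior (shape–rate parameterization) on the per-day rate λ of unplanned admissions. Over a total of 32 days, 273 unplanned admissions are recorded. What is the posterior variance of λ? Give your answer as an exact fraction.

139/1058

Total count 273 over total exposure 32 days.
By Gamma–Poisson conjugacy, the posterior is Gamma(α + Σx, β + Σt) = Gamma(5 + 273, 14 + 32) = Gamma(278, 46).
Posterior variance = α'/β'² = 278/2116 = 139/1058.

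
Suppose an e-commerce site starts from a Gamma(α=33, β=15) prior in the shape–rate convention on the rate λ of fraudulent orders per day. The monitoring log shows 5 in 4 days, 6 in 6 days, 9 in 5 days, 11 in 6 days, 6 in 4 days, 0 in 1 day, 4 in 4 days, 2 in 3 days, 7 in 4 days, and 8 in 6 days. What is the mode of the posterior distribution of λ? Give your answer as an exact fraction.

Total count: 5 + 6 + 9 + 11 + 6 + 0 + 4 + 2 + 7 + 8 = 58.
Total exposure: 4 + 6 + 5 + 6 + 4 + 1 + 4 + 3 + 4 + 6 = 43 days.
By Gamma–Poisson conjugacy, the posterior is Gamma(α + Σx, β + Σt) = Gamma(33 + 58, 15 + 43) = Gamma(91, 58).
Posterior mode = (α'−1)/β' = 90/58 = 45/29.

45/29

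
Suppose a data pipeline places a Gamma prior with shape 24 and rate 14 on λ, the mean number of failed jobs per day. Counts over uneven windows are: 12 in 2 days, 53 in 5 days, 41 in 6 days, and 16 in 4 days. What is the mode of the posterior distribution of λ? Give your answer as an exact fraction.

Total count: 12 + 53 + 41 + 16 = 122.
Total exposure: 2 + 5 + 6 + 4 = 17 days.
Conjugate update: add total count to the shape and total exposure to the rate, giving Gamma(146, 31).
Posterior mode = (α'−1)/β' = 145/31.

145/31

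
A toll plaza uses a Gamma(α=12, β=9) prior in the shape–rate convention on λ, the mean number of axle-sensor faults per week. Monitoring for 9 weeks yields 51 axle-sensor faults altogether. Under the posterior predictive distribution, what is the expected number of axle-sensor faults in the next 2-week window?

Total count 51 over total exposure 9 weeks.
Conjugate update: add total count to the shape and total exposure to the rate, giving Gamma(63, 18).
Predictive mean over a 2-week window = T·E[λ|data] = 2·63/18 = 7.

7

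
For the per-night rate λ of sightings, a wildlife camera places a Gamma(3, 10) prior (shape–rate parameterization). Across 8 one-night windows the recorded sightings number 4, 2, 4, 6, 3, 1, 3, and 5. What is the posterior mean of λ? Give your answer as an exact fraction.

31/18

Total count: 4 + 2 + 4 + 6 + 3 + 1 + 3 + 5 = 28.
Total exposure: 8 nights.
The Gamma prior is conjugate for the Poisson rate, so λ | data ~ Gamma(3+28, 10+8) = Gamma(31, 18).
Posterior mean = α'/β' = 31/18.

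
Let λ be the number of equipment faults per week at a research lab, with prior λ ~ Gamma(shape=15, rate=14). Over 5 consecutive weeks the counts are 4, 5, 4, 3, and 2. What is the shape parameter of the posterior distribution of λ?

Total count: 4 + 5 + 4 + 3 + 2 = 18.
Total exposure: 5 weeks.
The Gamma prior is conjugate for the Poisson rate, so λ | data ~ Gamma(15+18, 14+5) = Gamma(33, 19).

33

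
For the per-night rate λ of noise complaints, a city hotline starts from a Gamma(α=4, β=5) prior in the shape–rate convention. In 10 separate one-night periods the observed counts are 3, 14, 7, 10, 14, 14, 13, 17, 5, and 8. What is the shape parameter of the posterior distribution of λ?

109

Total count: 3 + 14 + 7 + 10 + 14 + 14 + 13 + 17 + 5 + 8 = 105.
Total exposure: 10 nights.
By Gamma–Poisson conjugacy, the posterior is Gamma(α + Σx, β + Σt) = Gamma(4 + 105, 5 + 10) = Gamma(109, 15).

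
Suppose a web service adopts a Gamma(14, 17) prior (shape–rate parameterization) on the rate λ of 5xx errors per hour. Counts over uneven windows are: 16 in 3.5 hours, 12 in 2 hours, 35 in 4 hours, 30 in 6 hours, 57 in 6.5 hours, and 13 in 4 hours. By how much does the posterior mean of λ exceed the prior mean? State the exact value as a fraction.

2407/731

Total count: 16 + 12 + 35 + 30 + 57 + 13 = 163.
Total exposure: 3.5 + 2 + 4 + 6 + 6.5 + 4 = 26 hours.
Conjugate update: add total count to the shape and total exposure to the rate, giving Gamma(177, 43).
Posterior mean = 177/43 = 177/43; prior mean = 14/17 = 14/17. Difference = 177/43 − 14/17 = 2407/731.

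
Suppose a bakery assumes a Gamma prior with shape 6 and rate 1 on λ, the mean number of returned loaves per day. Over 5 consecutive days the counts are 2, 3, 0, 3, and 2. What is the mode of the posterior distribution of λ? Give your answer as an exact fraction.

5/2

Total count: 2 + 3 + 0 + 3 + 2 = 10.
Total exposure: 5 days.
By Gamma–Poisson conjugacy, the posterior is Gamma(α + Σx, β + Σt) = Gamma(6 + 10, 1 + 5) = Gamma(16, 6).
Posterior mode = (α'−1)/β' = 15/6 = 5/2.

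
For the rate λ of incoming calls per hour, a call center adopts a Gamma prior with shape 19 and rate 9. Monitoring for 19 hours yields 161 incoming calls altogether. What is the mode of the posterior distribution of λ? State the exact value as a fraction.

Total count 161 over total exposure 19 hours.
Conjugate update: add total count to the shape and total exposure to the rate, giving Gamma(180, 28).
Posterior mode = (α'−1)/β' = 179/28.

179/28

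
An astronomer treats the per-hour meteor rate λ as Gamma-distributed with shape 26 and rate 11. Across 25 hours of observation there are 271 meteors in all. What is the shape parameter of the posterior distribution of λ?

Total count 271 over total exposure 25 hours.
Gamma(α, β) with Poisson data over total exposure Σt gives posterior Gamma(α+Σx, β+Σt) = Gamma(297, 36).

297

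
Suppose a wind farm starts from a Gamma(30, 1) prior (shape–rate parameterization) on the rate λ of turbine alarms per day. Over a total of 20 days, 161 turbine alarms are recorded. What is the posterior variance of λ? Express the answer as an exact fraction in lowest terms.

Total count 161 over total exposure 20 days.
The Gamma prior is conjugate for the Poisson rate, so λ | data ~ Gamma(30+161, 1+20) = Gamma(191, 21).
Posterior variance = α'/β'² = 191/441.

191/441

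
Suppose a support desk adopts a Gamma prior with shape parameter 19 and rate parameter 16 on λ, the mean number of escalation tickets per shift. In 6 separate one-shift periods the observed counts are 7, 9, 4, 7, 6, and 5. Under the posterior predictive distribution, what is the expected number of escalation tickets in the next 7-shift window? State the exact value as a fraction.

399/22

Total count: 7 + 9 + 4 + 7 + 6 + 5 = 38.
Total exposure: 6 shifts.
By Gamma–Poisson conjugacy, the posterior is Gamma(α + Σx, β + Σt) = Gamma(19 + 38, 16 + 6) = Gamma(57, 22).
Predictive mean over a 7-shift window = T·E[λ|data] = 7·57/22 = 399/22.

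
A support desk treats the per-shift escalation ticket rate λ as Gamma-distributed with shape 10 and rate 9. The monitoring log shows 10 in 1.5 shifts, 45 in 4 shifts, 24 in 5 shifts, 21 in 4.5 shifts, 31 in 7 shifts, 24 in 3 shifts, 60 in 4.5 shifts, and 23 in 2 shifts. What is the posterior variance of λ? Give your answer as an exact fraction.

992/6561

Total count: 10 + 45 + 24 + 21 + 31 + 24 + 60 + 23 = 238.
Total exposure: 1.5 + 4 + 5 + 4.5 + 7 + 3 + 4.5 + 2 = 31.5 shifts.
By Gamma–Poisson conjugacy, the posterior is Gamma(α + Σx, β + Σt) = Gamma(10 + 238, 9 + 31.5) = Gamma(248, 81/2).
Posterior variance = α'/β'² = 248/(6561/4) = 992/6561.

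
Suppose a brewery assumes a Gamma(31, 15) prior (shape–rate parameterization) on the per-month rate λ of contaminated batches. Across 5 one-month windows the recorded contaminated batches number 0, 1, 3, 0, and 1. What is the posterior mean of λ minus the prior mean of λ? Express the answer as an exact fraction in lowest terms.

Total count: 0 + 1 + 3 + 0 + 1 = 5.
Total exposure: 5 months.
Posterior: α' = 31 + 5 = 36, β' = 15 + 5 = 20.
Posterior mean = 36/20 = 9/5; prior mean = 31/15 = 31/15. Difference = 9/5 − 31/15 = -4/15.

-4/15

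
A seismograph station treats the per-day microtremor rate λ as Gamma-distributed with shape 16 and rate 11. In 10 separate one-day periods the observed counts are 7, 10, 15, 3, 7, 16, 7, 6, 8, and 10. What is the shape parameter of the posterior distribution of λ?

Total count: 7 + 10 + 15 + 3 + 7 + 16 + 7 + 6 + 8 + 10 = 89.
Total exposure: 10 days.
The Gamma prior is conjugate for the Poisson rate, so λ | data ~ Gamma(16+89, 11+10) = Gamma(105, 21).

105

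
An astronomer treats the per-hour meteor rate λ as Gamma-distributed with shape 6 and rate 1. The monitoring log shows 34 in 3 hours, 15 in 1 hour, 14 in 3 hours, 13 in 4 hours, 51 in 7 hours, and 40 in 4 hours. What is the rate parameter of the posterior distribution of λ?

Total count: 34 + 15 + 14 + 13 + 51 + 40 = 167.
Total exposure: 3 + 1 + 3 + 4 + 7 + 4 = 22 hours.
Conjugate update: add total count to the shape and total exposure to the rate, giving Gamma(173, 23).

23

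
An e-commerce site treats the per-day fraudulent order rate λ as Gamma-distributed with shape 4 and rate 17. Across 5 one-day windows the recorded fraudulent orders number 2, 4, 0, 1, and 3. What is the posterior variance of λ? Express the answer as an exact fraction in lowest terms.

7/242

Total count: 2 + 4 + 0 + 1 + 3 = 10.
Total exposure: 5 days.
By Gamma–Poisson conjugacy, the posterior is Gamma(α + Σx, β + Σt) = Gamma(4 + 10, 17 + 5) = Gamma(14, 22).
Posterior variance = α'/β'² = 14/484 = 7/242.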